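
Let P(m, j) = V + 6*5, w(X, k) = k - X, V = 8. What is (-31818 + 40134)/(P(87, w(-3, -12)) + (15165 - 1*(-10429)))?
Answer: 231/712 ≈ 0.32444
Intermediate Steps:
P(m, j) = 38 (P(m, j) = 8 + 6*5 = 8 + 30 = 38)
(-31818 + 40134)/(P(87, w(-3, -12)) + (15165 - 1*(-10429))) = (-31818 + 40134)/(38 + (15165 - 1*(-10429))) = 8316/(38 + (15165 + 10429)) = 8316/(38 + 25594) = 8316/25632 = 8316*(1/25632) = 231/712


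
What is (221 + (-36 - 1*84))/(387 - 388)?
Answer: -101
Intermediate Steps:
(221 + (-36 - 1*84))/(387 - 388) = (221 + (-36 - 84))/(-1) = (221 - 120)*(-1) = 101*(-1) = -101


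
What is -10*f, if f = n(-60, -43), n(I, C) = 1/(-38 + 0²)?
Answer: 5/19 ≈ 0.26316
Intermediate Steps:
n(I, C) = -1/38 (n(I, C) = 1/(-38 + 0) = 1/(-38) = -1/38)
f = -1/38 ≈ -0.026316
-10*f = -10*(-1/38) = 5/19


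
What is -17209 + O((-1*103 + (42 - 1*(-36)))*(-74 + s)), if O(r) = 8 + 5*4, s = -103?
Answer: -17181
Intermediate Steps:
O(r) = 28 (O(r) = 8 + 20 = 28)
-17209 + O((-1*103 + (42 - 1*(-36)))*(-74 + s)) = -17209 + 28 = -17181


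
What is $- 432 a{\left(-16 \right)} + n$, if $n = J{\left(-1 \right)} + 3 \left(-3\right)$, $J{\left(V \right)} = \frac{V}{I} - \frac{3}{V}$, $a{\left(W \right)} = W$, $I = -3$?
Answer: $\frac{20719}{3} \approx 6906.3$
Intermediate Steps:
$J{\left(V \right)} = - \frac{3}{V} - \frac{V}{3}$ ($J{\left(V \right)} = \frac{V}{-3} - \frac{3}{V} = V \left(- \frac{1}{3}\right) - \frac{3}{V} = - \frac{V}{3} - \frac{3}{V} = - \frac{3}{V} - \frac{V}{3}$)
$n = - \frac{17}{3}$ ($n = \left(- \frac{3}{-1} - - \frac{1}{3}\right) + 3 \left(-3\right) = \left(\left(-3\right) \left(-1\right) + \frac{1}{3}\right) - 9 = \left(3 + \frac{1}{3}\right) - 9 = \frac{10}{3} - 9 = - \frac{17}{3} \approx -5.6667$)
$- 432 a{\left(-16 \right)} + n = \left(-432\right) \left(-16\right) - \frac{17}{3} = 6912 - \frac{17}{3} = \frac{20719}{3}$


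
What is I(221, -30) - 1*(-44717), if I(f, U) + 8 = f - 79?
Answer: 44851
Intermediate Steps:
I(f, U) = -87 + f (I(f, U) = -8 + (f - 79) = -8 + (-79 + f) = -87 + f)
I(221, -30) - 1*(-44717) = (-87 + 221) - 1*(-44717) = 134 + 44717 = 44851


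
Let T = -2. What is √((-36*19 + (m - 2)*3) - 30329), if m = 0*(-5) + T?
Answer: 5*I*√1241 ≈ 176.14*I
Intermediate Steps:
m = -2 (m = 0*(-5) - 2 = 0 - 2 = -2)
√((-36*19 + (m - 2)*3) - 30329) = √((-36*19 + (-2 - 2)*3) - 30329) = √((-684 - 4*3) - 30329) = √((-684 - 12) - 30329) = √(-696 - 30329) = √(-31025) = 5*I*√1241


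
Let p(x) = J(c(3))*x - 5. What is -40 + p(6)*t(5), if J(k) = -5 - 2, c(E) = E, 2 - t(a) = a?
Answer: 101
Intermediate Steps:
t(a) = 2 - a
J(k) = -7
p(x) = -5 - 7*x (p(x) = -7*x - 5 = -5 - 7*x)
-40 + p(6)*t(5) = -40 + (-5 - 7*6)*(2 - 1*5) = -40 + (-5 - 42)*(2 - 5) = -40 - 47*(-3) = -40 + 141 = 101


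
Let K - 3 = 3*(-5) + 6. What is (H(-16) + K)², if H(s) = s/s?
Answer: 25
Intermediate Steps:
H(s) = 1
K = -6 (K = 3 + (3*(-5) + 6) = 3 + (-15 + 6) = 3 - 9 = -6)
(H(-16) + K)² = (1 - 6)² = (-5)² = 25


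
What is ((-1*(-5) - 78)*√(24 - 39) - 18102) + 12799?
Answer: -5303 - 73*I*√15 ≈ -5303.0 - 282.73*I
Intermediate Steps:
((-1*(-5) - 78)*√(24 - 39) - 18102) + 12799 = ((5 - 78)*√(-15) - 18102) + 12799 = (-73*I*√15 - 18102) + 12799 = (-18102 - 73*I*√15) + 12799 = -5303 - 73*I*√15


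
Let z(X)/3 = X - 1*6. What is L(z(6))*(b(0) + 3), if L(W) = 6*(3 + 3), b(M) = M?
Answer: 108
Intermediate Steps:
z(X) = -18 + 3*X (z(X) = 3*(X - 1*6) = 3*(X - 6) = 3*(-6 + X) = -18 + 3*X)
L(W) = 36 (L(W) = 6*6 = 36)
L(z(6))*(b(0) + 3) = 36*(0 + 3) = 36*3 = 108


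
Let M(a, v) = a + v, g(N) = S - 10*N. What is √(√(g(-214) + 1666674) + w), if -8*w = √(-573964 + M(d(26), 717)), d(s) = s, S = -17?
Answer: √(16*√1668797 - 82*I*√341)/4 ≈ 35.966 - 1.3157*I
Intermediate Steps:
g(N) = -17 - 10*N
w = -41*I*√341/8 (w = -√(-573964 + (26 + 717))/8 = -√(-573964 + 743)/8 = -41*I*√341/8 ≈ -94.639*I)
√(√(g(-214) + 1666674) + w) = √(√((-17 - 10*(-214)) + 1666674) - 41*I*√341/8) = √(√((-17 + 2140) + 1666674) - 41*I*√341/8) = √(√(2123 + 1666674) - 41*I*√341/8) = √(√1668797 - 41*I*√341/8)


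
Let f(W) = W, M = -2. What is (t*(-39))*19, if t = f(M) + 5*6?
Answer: -20748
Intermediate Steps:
t = 28 (t = -2 + 5*6 = -2 + 30 = 28)
(t*(-39))*19 = (28*(-39))*19 = -1092*19 = -20748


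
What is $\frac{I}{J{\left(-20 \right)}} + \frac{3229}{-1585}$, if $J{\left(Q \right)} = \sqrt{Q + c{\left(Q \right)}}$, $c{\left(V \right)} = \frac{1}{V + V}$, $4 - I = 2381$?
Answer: $- \frac{3229}{1585} + \frac{4754 i \sqrt{890}}{267} \approx -2.0372 + 531.18 i$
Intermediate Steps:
$I = -2377$ ($I = 4 - 2381 = -2377$)
$c{\left(V \right)} = \frac{1}{2 V}$
$J{\left(Q \right)} = \sqrt{Q + \frac{1}{2 Q}}$
$\frac{I}{J{\left(-20 \right)}} + \frac{3229}{-1585} = - \frac{2377}{\frac{1}{2} \sqrt{\frac{2}{-20} + 4 \left(-20\right)}} + \frac{3229}{-1585} = - \frac{2377}{\frac{1}{2} \sqrt{2 \left(- \frac{1}{20}\right) - 80}} + 3229 \left(- \frac{1}{1585}\right) = - \frac{2377}{\frac{1}{2} \sqrt{- \frac{1}{10} - 80}} - \frac{3229}{1585} = - \frac{2377}{\frac{1}{2} \sqrt{- \frac{801}{10}}} - \frac{3229}{1585} = - \frac{2377}{\frac{1}{2} \frac{3 i \sqrt{890}}{10}} - \frac{3229}{1585} = - \frac{2377}{\frac{3}{20} i \sqrt{890}} - \frac{3229}{1585} = - 2377 \left(- \frac{2 i \sqrt{890}}{267}\right) - \frac{3229}{1585} = \frac{4754 i \sqrt{890}}{267} - \frac{3229}{1585} = - \frac{3229}{1585} + \frac{4754 i \sqrt{890}}{267}$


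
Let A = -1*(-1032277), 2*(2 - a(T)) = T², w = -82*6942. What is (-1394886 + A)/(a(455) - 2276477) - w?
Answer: 2709587934118/4759975 ≈ 5.6924e+5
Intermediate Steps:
w = -569244
a(T) = 2 - T²/2
A = 1032277
(-1394886 + A)/(a(455) - 2276477) - w = (-1394886 + 1032277)/((2 - ½*455²) - 2276477) - 1*(-569244) = -362609/((2 - ½*207025) - 2276477) + 569244 = -362609/((2 - 207025/2) - 2276477) + 569244 = -362609/(-207021/2 - 2276477) + 569244 = -362609/(-4759975/2) + 569244 = -362609*(-2/4759975) + 569244 = 725218/4759975 + 569244 = 2709587934118/4759975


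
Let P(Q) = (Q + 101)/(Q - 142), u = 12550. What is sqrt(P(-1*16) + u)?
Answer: sqrt(313284770)/158 ≈ 112.02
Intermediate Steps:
P(Q) = (101 + Q)/(-142 + Q)
sqrt(P(-1*16) + u) = sqrt((101 - 1*16)/(-142 - 1*16) + 12550) = sqrt((101 - 16)/(-142 - 16) + 12550) = sqrt(85/(-158) + 12550) = sqrt(-1/158*85 + 12550) = sqrt(-85/158 + 12550) = sqrt(1982815/158) = sqrt(313284770)/158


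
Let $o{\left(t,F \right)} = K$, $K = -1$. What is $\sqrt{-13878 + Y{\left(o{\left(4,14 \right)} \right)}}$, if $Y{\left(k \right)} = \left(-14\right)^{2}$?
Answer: $i \sqrt{13682} \approx 116.97 i$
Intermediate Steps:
$o{\left(t,F \right)} = -1$
$Y{\left(k \right)} = 196$
$\sqrt{-13878 + Y{\left(o{\left(4,14 \right)} \right)}} = \sqrt{-13878 + 196} = \sqrt{-13682} = i \sqrt{13682}$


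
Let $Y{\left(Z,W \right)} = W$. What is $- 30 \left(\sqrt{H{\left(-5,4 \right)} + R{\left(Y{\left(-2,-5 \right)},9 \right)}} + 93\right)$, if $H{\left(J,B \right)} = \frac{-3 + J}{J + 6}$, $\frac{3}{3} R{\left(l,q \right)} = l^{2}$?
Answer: $-2790 - 30 \sqrt{17} \approx -2913.7$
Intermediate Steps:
$R{\left(l,q \right)} = l^{2}$
$H{\left(J,B \right)} = \frac{-3 + J}{6 + J}$
$- 30 \left(\sqrt{H{\left(-5,4 \right)} + R{\left(Y{\left(-2,-5 \right)},9 \right)}} + 93\right) = - 30 \left(\sqrt{\frac{-3 - 5}{6 - 5} + \left(-5\right)^{2}} + 93\right) = - 30 \left(\sqrt{1^{-1} \left(-8\right) + 25} + 93\right) = - 30 \left(\sqrt{1 \left(-8\right) + 25} + 93\right) = - 30 \left(\sqrt{-8 + 25} + 93\right) = - 30 \left(\sqrt{17} + 93\right) = - 30 \left(93 + \sqrt{17}\right) = -2790 - 30 \sqrt{17}$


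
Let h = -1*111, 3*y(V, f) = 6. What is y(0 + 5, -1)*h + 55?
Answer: -167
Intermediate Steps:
y(V, f) = 2 (y(V, f) = (⅓)*6 = 2)
h = -111
y(0 + 5, -1)*h + 55 = 2*(-111) + 55 = -222 + 55 = -167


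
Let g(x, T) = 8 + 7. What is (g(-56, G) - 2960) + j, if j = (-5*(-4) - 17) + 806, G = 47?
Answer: -2136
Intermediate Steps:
g(x, T) = 15
j = 809 (j = (20 - 17) + 806 = 3 + 806 = 809)
(g(-56, G) - 2960) + j = (15 - 2960) + 809 = -2945 + 809 = -2136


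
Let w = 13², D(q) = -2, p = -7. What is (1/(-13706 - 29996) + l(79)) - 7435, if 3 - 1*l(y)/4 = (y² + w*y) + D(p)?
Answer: -3748888667/43702 ≈ -85783.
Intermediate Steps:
w = 169
l(y) = 20 - 676*y - 4*y² (l(y) = 12 - 4*((y² + 169*y) - 2) = 12 - 4*(-2 + y² + 169*y) = 12 + (8 - 676*y - 4*y²) = 20 - 676*y - 4*y²)
(1/(-13706 - 29996) + l(79)) - 7435 = (1/(-13706 - 29996) + (20 - 676*79 - 4*79²)) - 7435 = (1/(-43702) + (20 - 53404 - 4*6241)) - 7435 = (-1/43702 + (20 - 53404 - 24964)) - 7435 = (-1/43702 - 78348) - 7435 = -3423964297/43702 - 7435 = -3748888667/43702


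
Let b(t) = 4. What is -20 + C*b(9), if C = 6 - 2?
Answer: -4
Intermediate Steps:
C = 4
-20 + C*b(9) = -20 + 4*4 = -20 + 16 = -4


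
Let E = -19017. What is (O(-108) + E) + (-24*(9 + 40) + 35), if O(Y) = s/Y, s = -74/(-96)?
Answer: -104499109/5184 ≈ -20158.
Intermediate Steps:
s = 37/48 (s = -74*(-1/96) = 37/48 ≈ 0.77083)
O(Y) = 37/(48*Y)
(O(-108) + E) + (-24*(9 + 40) + 35) = ((37/48)/(-108) - 19017) + (-24*(9 + 40) + 35) = ((37/48)*(-1/108) - 19017) + (-24*49 + 35) = (-37/5184 - 19017) + (-1176 + 35) = -98584165/5184 - 1141 = -104499109/5184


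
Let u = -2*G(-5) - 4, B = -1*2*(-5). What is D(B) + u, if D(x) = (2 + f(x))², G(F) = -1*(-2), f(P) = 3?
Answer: 17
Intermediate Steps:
B = 10 (B = -2*(-5) = 10)
G(F) = 2
u = -8 (u = -2*2 - 4 = -4 - 4 = -8)
D(x) = 25 (D(x) = (2 + 3)² = 5² = 25)
D(B) + u = 25 - 8 = 17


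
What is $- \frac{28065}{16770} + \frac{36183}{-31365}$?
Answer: $- \frac{33045503}{11688690} \approx -2.8271$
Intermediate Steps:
$- \frac{28065}{16770} + \frac{36183}{-31365} = \left(-28065\right) \frac{1}{16770} + 36183 \left(- \frac{1}{31365}\right) = - \frac{1871}{1118} - \frac{12061}{10455} = - \frac{33045503}{11688690}$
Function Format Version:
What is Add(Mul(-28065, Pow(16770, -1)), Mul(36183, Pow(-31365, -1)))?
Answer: Rational(-33045503, 11688690) ≈ -2.8271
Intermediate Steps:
Add(Mul(-28065, Pow(16770, -1)), Mul(36183, Pow(-31365, -1))) = Add(Mul(-28065, Rational(1, 16770)), Mul(36183, Rational(-1, 31365))) = Add(Rational(-1871, 1118), Rational(-12061, 10455)) = Rational(-33045503, 11688690)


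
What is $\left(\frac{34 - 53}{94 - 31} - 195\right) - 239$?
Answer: $- \frac{27361}{63} \approx -434.3$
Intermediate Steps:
$\left(\frac{34 - 53}{94 - 31} - 195\right) - 239 = \left(- \frac{19}{63} - 195\right) - 239 = - \frac{12304}{63} - 239 = - \frac{27361}{63}$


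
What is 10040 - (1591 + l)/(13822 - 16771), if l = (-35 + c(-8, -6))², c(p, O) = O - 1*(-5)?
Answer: 29610847/2949 ≈ 10041.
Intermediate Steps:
c(p, O) = 5 + O (c(p, O) = O + 5 = 5 + O)
l = 1296 (l = (-35 + (5 - 6))² = (-35 - 1)² = (-36)² = 1296)
10040 - (1591 + l)/(13822 - 16771) = 10040 - (1591 + 1296)/(13822 - 16771) = 10040 - 2887/(-2949) = 10040 - 2887*(-1)/2949 = 10040 - 1*(-2887/2949) = 10040 + 2887/2949 = 29610847/2949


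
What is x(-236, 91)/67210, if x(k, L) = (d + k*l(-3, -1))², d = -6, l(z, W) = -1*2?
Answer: 108578/33605 ≈ 3.2310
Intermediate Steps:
l(z, W) = -2
x(k, L) = (-6 - 2*k)² (x(k, L) = (-6 + k*(-2))² = (-6 - 2*k)²)
x(-236, 91)/67210 = (4*(3 - 236)²)/67210 = (4*(-233)²)*(1/67210) = (4*54289)*(1/67210) = 217156*(1/67210) = 108578/33605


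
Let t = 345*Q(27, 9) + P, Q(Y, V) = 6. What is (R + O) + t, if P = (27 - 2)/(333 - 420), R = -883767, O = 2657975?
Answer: 154536161/87 ≈ 1.7763e+6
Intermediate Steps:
P = -25/87 (P = 25/(-87) = 25*(-1/87) = -25/87 ≈ -0.28736)
t = 180065/87 (t = 345*6 - 25/87 = 2070 - 25/87 = 180065/87 ≈ 2069.7)
(R + O) + t = (-883767 + 2657975) + 180065/87 = 1774208 + 180065/87 = 154536161/87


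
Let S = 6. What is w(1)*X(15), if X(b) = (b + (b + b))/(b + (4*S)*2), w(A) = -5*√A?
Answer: -25/7 ≈ -3.5714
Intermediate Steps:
X(b) = 3*b/(48 + b) (X(b) = (b + (b + b))/(b + (4*6)*2) = (b + 2*b)/(b + 24*2) = (3*b)/(b + 48) = (3*b)/(48 + b) = 3*b/(48 + b))
w(1)*X(15) = (-5*√1)*(3*15/(48 + 15)) = (-5*1)*(3*15/63) = -15*15/63 = -5*5/7 = -25/7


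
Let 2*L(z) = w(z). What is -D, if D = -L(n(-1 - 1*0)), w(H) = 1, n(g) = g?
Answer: 1/2 ≈ 0.50000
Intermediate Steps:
L(z) = 1/2 (L(z) = (1/2)*1 = 1/2)
D = -1/2 (D = -1*1/2 = -1/2 ≈ -0.50000)
-D = -1*(-1/2) = 1/2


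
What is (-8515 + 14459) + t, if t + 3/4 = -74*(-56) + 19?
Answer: 40425/4 ≈ 10106.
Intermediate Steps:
t = 16649/4 (t = -3/4 + (-74*(-56) + 19) = -3/4 + (4144 + 19) = -3/4 + 4163 = 16649/4 ≈ 4162.3)
(-8515 + 14459) + t = (-8515 + 14459) + 16649/4 = 5944 + 16649/4 = 40425/4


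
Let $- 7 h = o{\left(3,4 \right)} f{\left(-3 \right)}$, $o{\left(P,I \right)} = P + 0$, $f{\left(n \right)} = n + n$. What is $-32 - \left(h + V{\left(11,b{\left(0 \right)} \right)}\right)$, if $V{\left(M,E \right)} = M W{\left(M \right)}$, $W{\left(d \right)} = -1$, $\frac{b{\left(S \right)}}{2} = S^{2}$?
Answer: $- \frac{165}{7} \approx -23.571$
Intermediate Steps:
$f{\left(n \right)} = 2 n$
$o{\left(P,I \right)} = P$
$b{\left(S \right)} = 2 S^{2}$
$h = \frac{18}{7}$ ($h = - \frac{3 \cdot 2 \left(-3\right)}{7} = - \frac{3 \left(-6\right)}{7} = \left(- \frac{1}{7}\right) \left(-18\right) = \frac{18}{7} \approx 2.5714$)
$V{\left(M,E \right)} = - M$ ($V{\left(M,E \right)} = M \left(-1\right) = - M$)
$-32 - \left(h + V{\left(11,b{\left(0 \right)} \right)}\right) = -32 - \left(\frac{18}{7} - 11\right) = -32 - - \frac{59}{7} = -32 + \frac{59}{7} = - \frac{165}{7}$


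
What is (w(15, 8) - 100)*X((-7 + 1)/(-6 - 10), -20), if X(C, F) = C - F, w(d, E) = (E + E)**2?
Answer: 6357/2 ≈ 3178.5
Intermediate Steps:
w(d, E) = 4*E**2 (w(d, E) = (2*E)**2 = 4*E**2)
(w(15, 8) - 100)*X((-7 + 1)/(-6 - 10), -20) = (4*8**2 - 100)*((-7 + 1)/(-6 - 10) - 1*(-20)) = (4*64 - 100)*(-6/(-16) + 20) = (256 - 100)*(-6*(-1/16) + 20) = 156*(3/8 + 20) = 156*(163/8) = 6357/2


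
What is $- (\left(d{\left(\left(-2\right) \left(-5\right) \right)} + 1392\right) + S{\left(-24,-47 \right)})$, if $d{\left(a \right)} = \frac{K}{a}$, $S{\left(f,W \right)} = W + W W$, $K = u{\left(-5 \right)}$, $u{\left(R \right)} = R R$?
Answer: $- \frac{7113}{2} \approx -3556.5$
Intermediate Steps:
$u{\left(R \right)} = R^{2}$
$K = 25$ ($K = \left(-5\right)^{2} = 25$)
$S{\left(f,W \right)} = W + W^{2}$
$d{\left(a \right)} = \frac{25}{a}$
$- (\left(d{\left(\left(-2\right) \left(-5\right) \right)} + 1392\right) + S{\left(-24,-47 \right)}) = - (\left(\frac{25}{\left(-2\right) \left(-5\right)} + 1392\right) - 47 \left(1 - 47\right)) = - (\left(\frac{25}{10} + 1392\right) - -2162) = - (\left(25 \cdot \frac{1}{10} + 1392\right) + 2162) = - (\left(\frac{5}{2} + 1392\right) + 2162) = - (\frac{2789}{2} + 2162) = \left(-1\right) \frac{7113}{2} = - \frac{7113}{2}$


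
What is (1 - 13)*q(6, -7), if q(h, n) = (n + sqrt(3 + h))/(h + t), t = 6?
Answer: 4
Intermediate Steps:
q(h, n) = (n + sqrt(3 + h))/(6 + h) (q(h, n) = (n + sqrt(3 + h))/(h + 6) = (n + sqrt(3 + h))/(6 + h))
(1 - 13)*q(6, -7) = (1 - 13)*((-7 + sqrt(3 + 6))/(6 + 6)) = -12*(-7 + sqrt(9))/12 = -(-7 + 3) = -(-4) = -12*(-1/3) = 4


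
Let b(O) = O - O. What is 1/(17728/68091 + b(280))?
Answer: 68091/17728 ≈ 3.8409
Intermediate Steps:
b(O) = 0
1/(17728/68091 + b(280)) = 1/(17728/68091 + 0) = 1/(17728/68091) = 68091/17728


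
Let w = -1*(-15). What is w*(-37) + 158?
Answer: -397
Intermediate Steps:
w = 15
w*(-37) + 158 = 15*(-37) + 158 = -555 + 158 = -397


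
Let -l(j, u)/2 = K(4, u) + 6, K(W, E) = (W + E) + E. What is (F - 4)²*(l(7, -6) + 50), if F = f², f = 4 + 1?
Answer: 23814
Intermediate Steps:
f = 5
F = 25 (F = 5² = 25)
K(W, E) = W + 2*E (K(W, E) = (E + W) + E = W + 2*E)
l(j, u) = -20 - 4*u (l(j, u) = -2*((4 + 2*u) + 6) = -2*(10 + 2*u) = -20 - 4*u)
(F - 4)²*(l(7, -6) + 50) = (25 - 4)²*((-20 - 4*(-6)) + 50) = 21²*((-20 + 24) + 50) = 441*(4 + 50) = 441*54 = 23814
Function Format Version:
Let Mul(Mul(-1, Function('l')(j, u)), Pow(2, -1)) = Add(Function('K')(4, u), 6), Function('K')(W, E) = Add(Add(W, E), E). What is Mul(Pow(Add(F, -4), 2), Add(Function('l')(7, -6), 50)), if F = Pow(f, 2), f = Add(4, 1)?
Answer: 23814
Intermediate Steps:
f = 5
F = 25 (F = Pow(5, 2) = 25)
Function('K')(W, E) = Add(W, Mul(2, E)) (Function('K')(W, E) = Add(Add(E, W), E) = Add(W, Mul(2, E)))
Function('l')(j, u) = Add(-20, Mul(-4, u)) (Function('l')(j, u) = Mul(-2, Add(Add(4, Mul(2, u)), 6)) = Mul(-2, Add(10, Mul(2, u))) = Add(-20, Mul(-4, u)))
Mul(Pow(Add(F, -4), 2), Add(Function('l')(7, -6), 50)) = Mul(Pow(Add(25, -4), 2), Add(Add(-20, Mul(-4, -6)), 50)) = Mul(Pow(21, 2), Add(Add(-20, 24), 50)) = Mul(441, Add(4, 50)) = Mul(441, 54) = 23814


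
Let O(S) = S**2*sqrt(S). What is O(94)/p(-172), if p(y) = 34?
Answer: 4418*sqrt(94)/17 ≈ 2519.7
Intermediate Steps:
O(S) = S**(5/2)
O(94)/p(-172) = 94**(5/2)/34 = (8836*sqrt(94))*(1/34) = 4418*sqrt(94)/17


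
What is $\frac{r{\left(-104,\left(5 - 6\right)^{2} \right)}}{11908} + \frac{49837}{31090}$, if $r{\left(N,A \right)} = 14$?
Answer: $\frac{74236782}{46277465} \approx 1.6042$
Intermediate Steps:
$\frac{r{\left(-104,\left(5 - 6\right)^{2} \right)}}{11908} + \frac{49837}{31090} = \frac{14}{11908} + \frac{49837}{31090} = 14 \cdot \frac{1}{11908} + 49837 \cdot \frac{1}{31090} = \frac{7}{5954} + \frac{49837}{31090} = \frac{74236782}{46277465}$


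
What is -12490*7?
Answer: -87430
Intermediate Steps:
-12490*7 = -2498*35 = -87430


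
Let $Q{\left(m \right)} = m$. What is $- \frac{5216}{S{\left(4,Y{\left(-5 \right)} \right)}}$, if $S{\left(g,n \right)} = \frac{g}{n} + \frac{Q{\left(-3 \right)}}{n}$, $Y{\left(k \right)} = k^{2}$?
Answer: $-130400$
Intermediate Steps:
$S{\left(g,n \right)} = - \frac{3}{n} + \frac{g}{n}$ ($S{\left(g,n \right)} = \frac{g}{n} - \frac{3}{n} = - \frac{3}{n} + \frac{g}{n}$)
$- \frac{5216}{S{\left(4,Y{\left(-5 \right)} \right)}} = - \frac{5216}{\frac{1}{\left(-5\right)^{2}} \left(-3 + 4\right)} = - \frac{5216}{\frac{1}{25} \cdot 1} = - 5216 \frac{1}{\frac{1}{25}} = \left(-5216\right) 25 = -130400$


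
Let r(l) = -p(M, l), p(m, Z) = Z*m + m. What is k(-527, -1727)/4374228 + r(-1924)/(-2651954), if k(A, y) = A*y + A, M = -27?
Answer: 329917119287/1450031430189 ≈ 0.22752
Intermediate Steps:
k(A, y) = A + A*y
p(m, Z) = m + Z*m
r(l) = 27 + 27*l (r(l) = -(-27)*(1 + l) = -(-27 - 27*l) = 27 + 27*l)
k(-527, -1727)/4374228 + r(-1924)/(-2651954) = -527*(1 - 1727)/4374228 + (27 + 27*(-1924))/(-2651954) = -527*(-1726)*(1/4374228) + (27 - 51948)*(-1/2651954) = 909602*(1/4374228) - 51921*(-1/2651954) = 454801/2187114 + 51921/2651954 = 329917119287/1450031430189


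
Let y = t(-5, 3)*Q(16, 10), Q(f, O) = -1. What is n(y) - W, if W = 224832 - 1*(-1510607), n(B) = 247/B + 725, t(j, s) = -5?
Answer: -8673323/5 ≈ -1.7347e+6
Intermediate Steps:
y = 5 (y = -5*(-1) = 5)
n(B) = 725 + 247/B
W = 1735439 (W = 224832 + 1510607 = 1735439)
n(y) - W = (725 + 247/5) - 1*1735439 = (725 + 247*(⅕)) - 1735439 = (725 + 247/5) - 1735439 = 3872/5 - 1735439 = -8673323/5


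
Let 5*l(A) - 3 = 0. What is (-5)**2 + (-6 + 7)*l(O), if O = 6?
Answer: 128/5 ≈ 25.600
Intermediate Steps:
l(A) = 3/5 (l(A) = 3/5 + (1/5)*0 = 3/5 + 0 = 3/5)
(-5)**2 + (-6 + 7)*l(O) = (-5)**2 + (-6 + 7)*(3/5) = 25 + 1*(3/5) = 25 + 3/5 = 128/5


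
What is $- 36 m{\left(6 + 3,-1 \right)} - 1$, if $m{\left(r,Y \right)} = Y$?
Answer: $35$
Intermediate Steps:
$- 36 m{\left(6 + 3,-1 \right)} - 1 = \left(-36\right) \left(-1\right) - 1 = 36 - 1 = 35$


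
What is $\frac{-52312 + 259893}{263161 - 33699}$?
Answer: $\frac{207581}{229462} \approx 0.90464$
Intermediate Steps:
$\frac{-52312 + 259893}{263161 - 33699} = \frac{207581}{229462}$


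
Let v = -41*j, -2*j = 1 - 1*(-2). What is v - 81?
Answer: -39/2 ≈ -19.500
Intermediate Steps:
j = -3/2 (j = -(1 - 1*(-2))/2 = -(1 + 2)/2 = -1/2*3 = -3/2 ≈ -1.5000)
v = 123/2 (v = -41*(-3/2) = 123/2 ≈ 61.500)
v - 81 = 123/2 - 81 = -39/2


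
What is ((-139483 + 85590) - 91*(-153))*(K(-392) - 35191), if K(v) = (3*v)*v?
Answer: -17019265970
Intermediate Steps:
K(v) = 3*v**2
((-139483 + 85590) - 91*(-153))*(K(-392) - 35191) = ((-139483 + 85590) - 91*(-153))*(3*(-392)**2 - 35191) = (-53893 + 13923)*(3*153664 - 35191) = -39970*(460992 - 35191) = -39970*425801 = -17019265970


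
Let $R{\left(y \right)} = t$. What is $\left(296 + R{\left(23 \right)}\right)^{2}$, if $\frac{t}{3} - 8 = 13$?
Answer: $128881$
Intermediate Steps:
$t = 63$ ($t = 24 + 3 \cdot 13 = 24 + 39 = 63$)
$R{\left(y \right)} = 63$
$\left(296 + R{\left(23 \right)}\right)^{2} = \left(296 + 63\right)^{2} = 359^{2} = 128881$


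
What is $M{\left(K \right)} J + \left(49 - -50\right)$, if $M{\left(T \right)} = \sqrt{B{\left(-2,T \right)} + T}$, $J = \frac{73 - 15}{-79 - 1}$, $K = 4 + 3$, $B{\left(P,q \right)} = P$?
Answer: $99 - \frac{29 \sqrt{5}}{40} \approx 97.379$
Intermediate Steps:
$K = 7$
$J = - \frac{29}{40}$ ($J = \frac{58}{-80} = 58 \left(- \frac{1}{80}\right) = - \frac{29}{40} \approx -0.725$)
$M{\left(T \right)} = \sqrt{-2 + T}$
$M{\left(K \right)} J + \left(49 - -50\right) = \sqrt{-2 + 7} \left(- \frac{29}{40}\right) + \left(49 - -50\right) = \sqrt{5} \left(- \frac{29}{40}\right) + \left(49 + 50\right) = - \frac{29 \sqrt{5}}{40} + 99 = 99 - \frac{29 \sqrt{5}}{40}$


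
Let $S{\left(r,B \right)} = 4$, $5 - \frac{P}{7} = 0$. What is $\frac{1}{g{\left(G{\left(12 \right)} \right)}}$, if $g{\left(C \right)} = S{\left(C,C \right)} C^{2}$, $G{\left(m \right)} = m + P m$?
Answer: $\frac{1}{746496} \approx 1.3396 \cdot 10^{-6}$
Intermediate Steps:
$P = 35$ ($P = 35 - 0 = 35 + 0 = 35$)
$G{\left(m \right)} = 36 m$ ($G{\left(m \right)} = m + 35 m = 36 m$)
$g{\left(C \right)} = 4 C^{2}$
$\frac{1}{g{\left(G{\left(12 \right)} \right)}} = \frac{1}{4 \left(36 \cdot 12\right)^{2}} = \frac{1}{4 \cdot 432^{2}} = \frac{1}{4 \cdot 186624} = \frac{1}{746496}$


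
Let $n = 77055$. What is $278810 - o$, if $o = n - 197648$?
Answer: $399403$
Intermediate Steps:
$o = -120593$ ($o = 77055 - 197648 = -120593$)
$278810 - o = 278810 - -120593 = 278810 + 120593 = 399403$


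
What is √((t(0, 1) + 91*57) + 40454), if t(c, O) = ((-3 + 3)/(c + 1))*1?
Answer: √45641 ≈ 213.64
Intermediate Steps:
t(c, O) = 0 (t(c, O) = (0/(1 + c))*1 = 0*1 = 0)
√((t(0, 1) + 91*57) + 40454) = √((0 + 91*57) + 40454) = √((0 + 5187) + 40454) = √(5187 + 40454) = √45641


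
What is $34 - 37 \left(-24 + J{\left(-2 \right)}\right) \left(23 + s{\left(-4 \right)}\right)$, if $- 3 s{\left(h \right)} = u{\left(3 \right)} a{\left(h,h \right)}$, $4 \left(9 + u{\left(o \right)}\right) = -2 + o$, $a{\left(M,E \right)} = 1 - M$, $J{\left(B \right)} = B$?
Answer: $\frac{217135}{6} \approx 36189.0$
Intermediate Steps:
$u{\left(o \right)} = - \frac{19}{2} + \frac{o}{4}$ ($u{\left(o \right)} = -9 + \frac{-2 + o}{4} = -9 + \left(- \frac{1}{2} + \frac{o}{4}\right) = - \frac{19}{2} + \frac{o}{4}$)
$s{\left(h \right)} = \frac{35}{12} - \frac{35 h}{12}$ ($s{\left(h \right)} = - \frac{\left(- \frac{19}{2} + \frac{1}{4} \cdot 3\right) \left(1 - h\right)}{3} = - \frac{\left(- \frac{19}{2} + \frac{3}{4}\right) \left(1 - h\right)}{3} = - \frac{\left(- \frac{35}{4}\right) \left(1 - h\right)}{3} = - \frac{- \frac{35}{4} + \frac{35 h}{4}}{3} = \frac{35}{12} - \frac{35 h}{12}$)
$34 - 37 \left(-24 + J{\left(-2 \right)}\right) \left(23 + s{\left(-4 \right)}\right) = 34 - 37 \left(-24 - 2\right) \left(23 + \left(\frac{35}{12} - - \frac{35}{3}\right)\right) = 34 - 37 \left(- 26 \left(23 + \left(\frac{35}{12} + \frac{35}{3}\right)\right)\right) = 34 - 37 \left(- 26 \left(23 + \frac{175}{12}\right)\right) = 34 - 37 \left(\left(-26\right) \frac{451}{12}\right) = 34 - - \frac{216931}{6} = 34 + \frac{216931}{6} = \frac{217135}{6}$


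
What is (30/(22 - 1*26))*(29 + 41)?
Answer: -525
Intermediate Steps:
(30/(22 - 1*26))*(29 + 41) = (30/(22 - 26))*70 = (30/(-4))*70 = (30*(-¼))*70 = -15/2*70 = -525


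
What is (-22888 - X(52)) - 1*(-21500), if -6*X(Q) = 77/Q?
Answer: -432979/312 ≈ -1387.8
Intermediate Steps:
X(Q) = -77/(6*Q)
(-22888 - X(52)) - 1*(-21500) = (-22888 - (-77)/(6*52)) - 1*(-21500) = (-22888 - (-77)/(6*52)) + 21500 = (-22888 - 1*(-77/312)) + 21500 = (-22888 + 77/312) + 21500 = -7140979/312 + 21500 = -432979/312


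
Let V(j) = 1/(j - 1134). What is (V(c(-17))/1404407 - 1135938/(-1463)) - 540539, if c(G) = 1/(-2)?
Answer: -2516370359444658903/4661995043629 ≈ -5.3976e+5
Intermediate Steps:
c(G) = -½
V(j) = 1/(-1134 + j)
(V(c(-17))/1404407 - 1135938/(-1463)) - 540539 = (1/(-1134 - ½*1404407) - 1135938/(-1463)) - 540539 = ((1/1404407)/(-2269/2) - 1135938*(-1/1463)) - 540539 = (-2/2269*1/1404407 + 1135938/1463) - 540539 = (-2/3186599483 + 1135938/1463) - 540539 = 3619779443517128/4661995043629 - 540539 = -2516370359444658903/4661995043629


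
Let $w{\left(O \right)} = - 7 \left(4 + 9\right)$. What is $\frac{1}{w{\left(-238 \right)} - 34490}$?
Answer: $- \frac{1}{34581} \approx -2.8918 \cdot 10^{-5}$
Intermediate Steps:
$w{\left(O \right)} = -91$ ($w{\left(O \right)} = \left(-7\right) 13 = -91$)
$\frac{1}{w{\left(-238 \right)} - 34490} = \frac{1}{-91 - 34490} = \frac{1}{-34581} = - \frac{1}{34581}$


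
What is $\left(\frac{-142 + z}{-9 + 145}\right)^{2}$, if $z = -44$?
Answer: $\frac{8649}{4624} \approx 1.8705$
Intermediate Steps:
$\left(\frac{-142 + z}{-9 + 145}\right)^{2} = \left(\frac{-142 - 44}{-9 + 145}\right)^{2} = \left(- \frac{186}{136}\right)^{2} = \left(\left(-186\right) \frac{1}{136}\right)^{2} = \left(- \frac{93}{68}\right)^{2} = \frac{8649}{4624}$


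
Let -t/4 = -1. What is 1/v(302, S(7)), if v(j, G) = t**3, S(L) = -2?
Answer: 1/64 ≈ 0.015625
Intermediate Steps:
t = 4 (t = -4*(-1) = 4)
v(j, G) = 64 (v(j, G) = 4**3 = 64)
1/v(302, S(7)) = 1/64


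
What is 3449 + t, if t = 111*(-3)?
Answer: 3116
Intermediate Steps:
t = -333
3449 + t = 3449 - 333 = 3116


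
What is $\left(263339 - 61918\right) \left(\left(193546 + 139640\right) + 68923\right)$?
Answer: $80993196889$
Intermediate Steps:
$\left(263339 - 61918\right) \left(\left(193546 + 139640\right) + 68923\right) = 201421 \left(333186 + 68923\right) = 201421 \cdot 402109 = 80993196889$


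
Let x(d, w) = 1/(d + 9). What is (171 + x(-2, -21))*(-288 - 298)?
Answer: -702028/7 ≈ -1.0029e+5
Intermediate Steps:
x(d, w) = 1/(9 + d)
(171 + x(-2, -21))*(-288 - 298) = (171 + 1/(9 - 2))*(-288 - 298) = (171 + 1/7)*(-586) = (1198/7)*(-586) = -702028/7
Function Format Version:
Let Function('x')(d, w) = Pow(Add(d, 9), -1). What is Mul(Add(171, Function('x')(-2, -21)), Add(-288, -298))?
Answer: Rational(-702028, 7) ≈ -1.0029e+5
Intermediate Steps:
Function('x')(d, w) = Pow(Add(9, d), -1)
Mul(Add(171, Function('x')(-2, -21)), Add(-288, -298)) = Mul(Add(171, Pow(Add(9, -2), -1)), Add(-288, -298)) = Mul(Add(171, Pow(7, -1)), -586) = Mul(Add(171, Rational(1, 7)), -586) = Mul(Rational(1198, 7), -586) = Rational(-702028, 7)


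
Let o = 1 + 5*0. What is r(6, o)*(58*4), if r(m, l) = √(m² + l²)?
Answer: 232*√37 ≈ 1411.2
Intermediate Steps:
o = 1 (o = 1 + 0 = 1)
r(m, l) = √(l² + m²)
r(6, o)*(58*4) = √(1² + 6²)*(58*4) = √(1 + 36)*232 = √37*232 = 232*√37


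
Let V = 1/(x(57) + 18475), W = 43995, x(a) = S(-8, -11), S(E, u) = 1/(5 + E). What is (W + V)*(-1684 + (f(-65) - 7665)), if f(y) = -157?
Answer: -11589614830899/27712 ≈ -4.1822e+8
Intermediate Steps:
x(a) = -1/3 (x(a) = 1/(5 - 8) = 1/(-3) = -1/3)
V = 3/55424 (V = 1/(-1/3 + 18475) = 1/(55424/3) = 3/55424 ≈ 5.4128e-5)
(W + V)*(-1684 + (f(-65) - 7665)) = (43995 + 3/55424)*(-1684 + (-157 - 7665)) = 2438378883*(-1684 - 7822)/55424 = (2438378883/55424)*(-9506) = -11589614830899/27712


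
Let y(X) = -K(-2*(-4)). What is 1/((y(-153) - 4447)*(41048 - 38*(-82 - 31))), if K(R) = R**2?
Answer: -1/204537762 ≈ -4.8891e-9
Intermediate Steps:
y(X) = -64 (y(X) = -(-2*(-4))**2 = -1*8**2 = -1*64 = -64)
1/((y(-153) - 4447)*(41048 - 38*(-82 - 31))) = 1/((-64 - 4447)*(41048 - 38*(-82 - 31))) = 1/(-4511*(41048 - 38*(-113))) = 1/(-4511*(41048 + 4294)) = 1/(-4511*45342) = 1/(-204537762) = -1/204537762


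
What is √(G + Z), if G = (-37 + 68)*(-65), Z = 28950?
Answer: √26935 ≈ 164.12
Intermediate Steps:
G = -2015 (G = 31*(-65) = -2015)
√(G + Z) = √(-2015 + 28950) = √26935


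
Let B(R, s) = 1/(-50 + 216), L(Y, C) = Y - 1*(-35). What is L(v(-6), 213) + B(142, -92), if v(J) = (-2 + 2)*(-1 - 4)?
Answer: 5811/166 ≈ 35.006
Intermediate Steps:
v(J) = 0 (v(J) = 0*(-5) = 0)
L(Y, C) = 35 + Y (L(Y, C) = Y + 35 = 35 + Y)
B(R, s) = 1/166
L(v(-6), 213) + B(142, -92) = (35 + 0) + 1/166 = 35 + 1/166 = 5811/166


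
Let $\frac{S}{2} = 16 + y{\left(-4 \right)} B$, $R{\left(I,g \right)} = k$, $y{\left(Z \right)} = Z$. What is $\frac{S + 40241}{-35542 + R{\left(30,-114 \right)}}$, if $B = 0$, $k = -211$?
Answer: $- \frac{40273}{35753} \approx -1.1264$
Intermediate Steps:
$R{\left(I,g \right)} = -211$
$S = 32$ ($S = 2 \left(16 - 0\right) = 2 \left(16 + 0\right) = 2 \cdot 16 = 32$)
$\frac{S + 40241}{-35542 + R{\left(30,-114 \right)}} = \frac{32 + 40241}{-35542 - 211} = \frac{40273}{-35753} = 40273 \left(- \frac{1}{35753}\right) = - \frac{40273}{35753}$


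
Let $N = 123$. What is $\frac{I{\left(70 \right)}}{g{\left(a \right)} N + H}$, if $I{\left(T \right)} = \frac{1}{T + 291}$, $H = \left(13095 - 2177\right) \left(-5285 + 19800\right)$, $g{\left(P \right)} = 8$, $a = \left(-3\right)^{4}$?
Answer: $\frac{1}{57209747194} \approx 1.748 \cdot 10^{-11}$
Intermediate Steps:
$a = 81$
$H = 158474770$ ($H = 10918 \cdot 14515 = 158474770$)
$I{\left(T \right)} = \frac{1}{291 + T}$
$\frac{I{\left(70 \right)}}{g{\left(a \right)} N + H} = \frac{1}{\left(291 + 70\right) \left(8 \cdot 123 + 158474770\right)} = \frac{1}{361 \left(984 + 158474770\right)} = \frac{1}{361 \cdot 158475754} = \frac{1}{361} \cdot \frac{1}{158475754} = \frac{1}{57209747194}$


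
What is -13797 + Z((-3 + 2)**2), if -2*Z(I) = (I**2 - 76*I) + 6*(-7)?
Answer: -27477/2 ≈ -13739.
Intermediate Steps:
Z(I) = 21 + 38*I - I**2/2 (Z(I) = -((I**2 - 76*I) + 6*(-7))/2 = -((I**2 - 76*I) - 42)/2 = -(-42 + I**2 - 76*I)/2 = 21 + 38*I - I**2/2)
-13797 + Z((-3 + 2)**2) = -13797 + (21 + 38*(-3 + 2)**2 - (-3 + 2)**4/2) = -13797 + (21 + 38*(-1)**2 - ((-1)**2)**2/2) = -13797 + (21 + 38*1 - 1/2*1**2) = -13797 + (21 + 38 - 1/2*1) = -13797 + (21 + 38 - 1/2) = -13797 + 117/2 = -27477/2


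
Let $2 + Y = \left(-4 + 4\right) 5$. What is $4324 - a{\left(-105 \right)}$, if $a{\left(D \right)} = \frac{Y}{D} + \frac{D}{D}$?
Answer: $\frac{453913}{105} \approx 4323.0$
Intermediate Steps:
$Y = -2$ ($Y = -2 + \left(-4 + 4\right) 5 = -2 + 0 \cdot 5 = -2 + 0 = -2$)
$a{\left(D \right)} = 1 - \frac{2}{D}$ ($a{\left(D \right)} = - \frac{2}{D} + \frac{D}{D} = - \frac{2}{D} + 1 = 1 - \frac{2}{D}$)
$4324 - a{\left(-105 \right)} = 4324 - \frac{-2 - 105}{-105} = 4324 - \left(- \frac{1}{105}\right) \left(-107\right) = 4324 - \frac{107}{105} = \frac{453913}{105}$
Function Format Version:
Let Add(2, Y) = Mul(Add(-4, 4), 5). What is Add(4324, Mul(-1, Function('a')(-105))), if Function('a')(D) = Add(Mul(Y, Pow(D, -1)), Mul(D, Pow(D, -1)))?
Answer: Rational(453913, 105) ≈ 4323.0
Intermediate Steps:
Y = -2 (Y = Add(-2, Mul(Add(-4, 4), 5)) = Add(-2, Mul(0, 5)) = Add(-2, 0) = -2)
Function('a')(D) = Add(1, Mul(-2, Pow(D, -1))) (Function('a')(D) = Add(Mul(-2, Pow(D, -1)), Mul(D, Pow(D, -1))) = Add(Mul(-2, Pow(D, -1)), 1) = Add(1, Mul(-2, Pow(D, -1))))
Add(4324, Mul(-1, Function('a')(-105))) = Add(4324, Mul(-1, Mul(Pow(-105, -1), Add(-2, -105)))) = Add(4324, Mul(-1, Mul(Rational(-1, 105), -107))) = Add(4324, Mul(-1, Rational(107, 105))) = Add(4324, Rational(-107, 105)) = Rational(453913, 105)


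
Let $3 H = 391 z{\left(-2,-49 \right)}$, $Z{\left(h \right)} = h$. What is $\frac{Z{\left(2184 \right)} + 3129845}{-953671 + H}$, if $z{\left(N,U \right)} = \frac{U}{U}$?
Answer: $- \frac{9396087}{2860622} \approx -3.2846$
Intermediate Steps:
$z{\left(N,U \right)} = 1$
$H = \frac{391}{3}$ ($H = \frac{391 \cdot 1}{3} = \frac{1}{3} \cdot 391 = \frac{391}{3} \approx 130.33$)
$\frac{Z{\left(2184 \right)} + 3129845}{-953671 + H} = \frac{2184 + 3129845}{-953671 + \frac{391}{3}} = \frac{3132029}{- \frac{2860622}{3}} = 3132029 \left(- \frac{3}{2860622}\right) = - \frac{9396087}{2860622}$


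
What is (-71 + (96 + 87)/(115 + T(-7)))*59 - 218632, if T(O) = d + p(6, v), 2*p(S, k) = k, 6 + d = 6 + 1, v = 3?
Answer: -52341341/235 ≈ -2.2273e+5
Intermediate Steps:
d = 1 (d = -6 + (6 + 1) = -6 + 7 = 1)
p(S, k) = k/2
T(O) = 5/2 (T(O) = 1 + (½)*3 = 1 + 3/2 = 5/2)
(-71 + (96 + 87)/(115 + T(-7)))*59 - 218632 = (-71 + (96 + 87)/(115 + 5/2))*59 - 218632 = (-71 + 183/(235/2))*59 - 218632 = (-71 + 183*(2/235))*59 - 218632 = (-71 + 366/235)*59 - 218632 = -16319/235*59 - 218632 = -962821/235 - 218632 = -52341341/235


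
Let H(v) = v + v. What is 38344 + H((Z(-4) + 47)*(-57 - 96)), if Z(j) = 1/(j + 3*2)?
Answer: 23809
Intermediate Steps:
Z(j) = 1/(6 + j) (Z(j) = 1/(j + 6) = 1/(6 + j))
H(v) = 2*v
38344 + H((Z(-4) + 47)*(-57 - 96)) = 38344 + 2*((1/(6 - 4) + 47)*(-57 - 96)) = 38344 + 2*((1/2 + 47)*(-153)) = 38344 + 2*((½ + 47)*(-153)) = 38344 + 2*((95/2)*(-153)) = 38344 + 2*(-14535/2) = 38344 - 14535 = 23809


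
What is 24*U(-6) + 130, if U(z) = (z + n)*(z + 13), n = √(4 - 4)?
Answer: -878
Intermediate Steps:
n = 0 (n = √0 = 0)
U(z) = z*(13 + z) (U(z) = (z + 0)*(z + 13) = z*(13 + z))
24*U(-6) + 130 = 24*(-6*(13 - 6)) + 130 = 24*(-6*7) + 130 = 24*(-42) + 130 = -1008 + 130 = -878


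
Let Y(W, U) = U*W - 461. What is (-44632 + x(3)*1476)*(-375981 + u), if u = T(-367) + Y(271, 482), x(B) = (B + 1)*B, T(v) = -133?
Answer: 6621054760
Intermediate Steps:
Y(W, U) = -461 + U*W
x(B) = B*(1 + B) (x(B) = (1 + B)*B = B*(1 + B))
u = 130028 (u = -133 + (-461 + 482*271) = -133 + (-461 + 130622) = -133 + 130161 = 130028)
(-44632 + x(3)*1476)*(-375981 + u) = (-44632 + (3*(1 + 3))*1476)*(-375981 + 130028) = (-44632 + (3*4)*1476)*(-245953) = (-44632 + 12*1476)*(-245953) = (-44632 + 17712)*(-245953) = -26920*(-245953) = 6621054760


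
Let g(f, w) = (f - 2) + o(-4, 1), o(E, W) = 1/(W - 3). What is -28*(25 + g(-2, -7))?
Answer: -574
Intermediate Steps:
o(E, W) = 1/(-3 + W)
g(f, w) = -5/2 + f (g(f, w) = (f - 2) + 1/(-3 + 1) = (-2 + f) + 1/(-2) = (-2 + f) - ½ = -5/2 + f)
-28*(25 + g(-2, -7)) = -28*(25 + (-5/2 - 2)) = -28*(25 - 9/2) = -28*41/2 = -574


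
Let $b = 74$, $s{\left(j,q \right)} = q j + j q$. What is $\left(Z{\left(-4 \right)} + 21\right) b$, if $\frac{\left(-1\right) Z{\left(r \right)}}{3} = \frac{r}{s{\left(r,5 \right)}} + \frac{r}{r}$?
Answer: $\frac{6549}{5} \approx 1309.8$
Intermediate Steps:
$s{\left(j,q \right)} = 2 j q$ ($s{\left(j,q \right)} = j q + j q = 2 j q$)
$Z{\left(r \right)} = - \frac{33}{10}$ ($Z{\left(r \right)} = - 3 \left(\frac{r}{2 r 5} + \frac{r}{r}\right) = - 3 \left(\frac{r}{10 r} + 1\right) = - 3 \left(r \frac{1}{10 r} + 1\right) = - 3 \left(\frac{1}{10} + 1\right) = \left(-3\right) \frac{11}{10} = - \frac{33}{10}$)
$\left(Z{\left(-4 \right)} + 21\right) b = \left(- \frac{33}{10} + 21\right) 74 = \frac{177}{10} \cdot 74 = \frac{6549}{5}$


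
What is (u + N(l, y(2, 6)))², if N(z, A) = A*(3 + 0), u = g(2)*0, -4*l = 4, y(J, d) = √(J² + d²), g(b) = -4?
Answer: 360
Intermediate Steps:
l = -1 (l = -¼*4 = -1)
u = 0 (u = -4*0 = 0)
N(z, A) = 3*A (N(z, A) = A*3 = 3*A)
(u + N(l, y(2, 6)))² = (0 + 3*√(2² + 6²))² = (0 + 3*√(4 + 36))² = (0 + 3*√40)² = (0 + 3*(2*√10))² = (0 + 6*√10)² = (6*√10)² = 360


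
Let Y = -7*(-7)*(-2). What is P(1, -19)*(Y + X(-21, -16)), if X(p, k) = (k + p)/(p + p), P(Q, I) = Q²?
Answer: -4079/42 ≈ -97.119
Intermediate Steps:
X(p, k) = (k + p)/(2*p) (X(p, k) = (k + p)/((2*p)) = (k + p)*(1/(2*p)) = (k + p)/(2*p))
Y = -98 (Y = 49*(-2) = -98)
P(1, -19)*(Y + X(-21, -16)) = 1²*(-98 + (½)*(-16 - 21)/(-21)) = 1*(-98 + (½)*(-1/21)*(-37)) = 1*(-98 + 37/42) = 1*(-4079/42) = -4079/42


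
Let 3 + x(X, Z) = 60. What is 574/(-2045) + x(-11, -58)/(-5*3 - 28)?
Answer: -141247/87935 ≈ -1.6063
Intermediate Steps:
x(X, Z) = 57 (x(X, Z) = -3 + 60 = 57)
574/(-2045) + x(-11, -58)/(-5*3 - 28) = 574/(-2045) + 57/(-5*3 - 28) = 574*(-1/2045) + 57/(-15 - 28) = -574/2045 + 57/(-43) = -574/2045 + 57*(-1/43) = -574/2045 - 57/43 = -141247/87935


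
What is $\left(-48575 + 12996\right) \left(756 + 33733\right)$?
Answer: $-1227084131$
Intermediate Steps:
$\left(-48575 + 12996\right) \left(756 + 33733\right) = \left(-35579\right) 34489 = -1227084131$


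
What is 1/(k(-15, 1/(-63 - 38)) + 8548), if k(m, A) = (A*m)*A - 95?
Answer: 10201/86229038 ≈ 0.00011830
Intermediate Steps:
k(m, A) = -95 + m*A**2 (k(m, A) = m*A**2 - 95 = -95 + m*A**2)
1/(k(-15, 1/(-63 - 38)) + 8548) = 1/((-95 - 15/(-63 - 38)**2) + 8548) = 1/((-95 - 15*(1/(-101))**2) + 8548) = 1/((-95 - 15*(-1/101)**2) + 8548) = 1/((-95 - 15*1/10201) + 8548) = 1/((-95 - 15/10201) + 8548) = 1/(-969110/10201 + 8548) = 1/(86229038/10201) = 10201/86229038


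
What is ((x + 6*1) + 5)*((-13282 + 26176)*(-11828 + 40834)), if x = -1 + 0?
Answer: 3740033640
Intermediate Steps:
x = -1
((x + 6*1) + 5)*((-13282 + 26176)*(-11828 + 40834)) = ((-1 + 6*1) + 5)*((-13282 + 26176)*(-11828 + 40834)) = ((-1 + 6) + 5)*(12894*29006) = (5 + 5)*374003364 = 10*374003364 = 3740033640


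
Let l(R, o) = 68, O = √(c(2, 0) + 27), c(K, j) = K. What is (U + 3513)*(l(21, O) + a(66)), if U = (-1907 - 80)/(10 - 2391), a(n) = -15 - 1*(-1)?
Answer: 451787760/2381 ≈ 1.8975e+5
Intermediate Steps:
a(n) = -14 (a(n) = -15 + 1 = -14)
O = √29 (O = √(2 + 27) = √29 ≈ 5.3852)
U = 1987/2381 (U = -1987/(-2381) = -1987*(-1/2381) = 1987/2381 ≈ 0.83452)
(U + 3513)*(l(21, O) + a(66)) = (1987/2381 + 3513)*(68 - 14) = (8366440/2381)*54 = 451787760/2381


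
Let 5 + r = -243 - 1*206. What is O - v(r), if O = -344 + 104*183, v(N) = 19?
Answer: 18669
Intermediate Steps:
r = -454 (r = -5 + (-243 - 1*206) = -5 + (-243 - 206) = -5 - 449 = -454)
O = 18688 (O = -344 + 19032 = 18688)
O - v(r) = 18688 - 1*19 = 18688 - 19 = 18669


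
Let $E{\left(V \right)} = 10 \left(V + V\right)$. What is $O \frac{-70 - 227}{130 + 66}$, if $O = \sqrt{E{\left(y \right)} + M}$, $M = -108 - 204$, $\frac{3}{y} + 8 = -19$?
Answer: $- \frac{99 i \sqrt{707}}{98} \approx - 26.861 i$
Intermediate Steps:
$y = - \frac{1}{9}$ ($y = \frac{3}{-8 - 19} = \frac{3}{-27} = 3 \left(- \frac{1}{27}\right) = - \frac{1}{9} \approx -0.11111$)
$M = -312$
$E{\left(V \right)} = 20 V$ ($E{\left(V \right)} = 10 \cdot 2 V = 20 V$)
$O = \frac{2 i \sqrt{707}}{3}$ ($O = \sqrt{20 \left(- \frac{1}{9}\right) - 312} = \sqrt{- \frac{20}{9} - 312} = \sqrt{- \frac{2828}{9}} = \frac{2 i \sqrt{707}}{3} \approx 17.726 i$)
$O \frac{-70 - 227}{130 + 66} = \frac{2 i \sqrt{707}}{3} \frac{-70 - 227}{130 + 66} = \frac{2 i \sqrt{707}}{3} \left(- \frac{297}{196}\right) = - \frac{99 i \sqrt{707}}{98}$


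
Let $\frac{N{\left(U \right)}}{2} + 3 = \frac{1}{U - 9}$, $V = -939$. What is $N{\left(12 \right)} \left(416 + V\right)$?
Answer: $\frac{8368}{3} \approx 2789.3$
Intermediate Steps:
$N{\left(U \right)} = -6 + \frac{2}{-9 + U}$ ($N{\left(U \right)} = -6 + \frac{2}{U - 9} = -6 + \frac{2}{-9 + U}$)
$N{\left(12 \right)} \left(416 + V\right) = \frac{2 \left(28 - 36\right)}{-9 + 12} \left(416 - 939\right) = \frac{2 \left(28 - 36\right)}{3} \left(-523\right) = 2 \cdot \frac{1}{3} \left(-8\right) \left(-523\right) = \left(- \frac{16}{3}\right) \left(-523\right) = \frac{8368}{3}$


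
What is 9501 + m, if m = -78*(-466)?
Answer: 45849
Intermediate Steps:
m = 36348
9501 + m = 9501 + 36348 = 45849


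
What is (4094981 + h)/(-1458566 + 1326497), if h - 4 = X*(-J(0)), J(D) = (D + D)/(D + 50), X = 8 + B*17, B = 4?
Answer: -1364995/44023 ≈ -31.006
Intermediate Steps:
X = 76 (X = 8 + 4*17 = 8 + 68 = 76)
J(D) = 2*D/(50 + D) (J(D) = (2*D)/(50 + D) = 2*D/(50 + D))
h = 4 (h = 4 + 76*(-2*0/(50 + 0)) = 4 + 76*(-2*0/50) = 4 + 76*(-1*0) = 4 + 76*0 = 4 + 0 = 4)
(4094981 + h)/(-1458566 + 1326497) = (4094981 + 4)/(-1458566 + 1326497) = 4094985/(-132069) = 4094985*(-1/132069) = -1364995/44023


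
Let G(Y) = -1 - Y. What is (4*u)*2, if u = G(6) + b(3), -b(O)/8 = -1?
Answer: 8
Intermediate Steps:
b(O) = 8 (b(O) = -8*(-1) = 8)
u = 1 (u = (-1 - 1*6) + 8 = (-1 - 6) + 8 = -7 + 8 = 1)
(4*u)*2 = (4*1)*2 = 4*2 = 8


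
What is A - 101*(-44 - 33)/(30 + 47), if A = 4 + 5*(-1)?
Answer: 100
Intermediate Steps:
A = -1 (A = 4 - 5 = -1)
A - 101*(-44 - 33)/(30 + 47) = -1 - 101*(-44 - 33)/(30 + 47) = -1 - (-7777)/77 = -1 - 101*(-1) = -1 + 101 = 100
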